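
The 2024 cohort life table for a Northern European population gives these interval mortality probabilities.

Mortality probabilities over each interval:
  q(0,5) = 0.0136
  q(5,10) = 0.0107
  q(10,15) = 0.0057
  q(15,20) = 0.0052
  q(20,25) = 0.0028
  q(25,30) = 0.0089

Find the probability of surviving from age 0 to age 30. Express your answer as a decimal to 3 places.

0.954

The overall survival probability is (1 − 0.0136) × (1 − 0.0107) × (1 − 0.0057) × (1 − 0.0052) × (1 − 0.0028) × (1 − 0.0089).
= 0.9864 × 0.9893 × 0.9943 × 0.9948 × 0.9972 × 0.9911 = 0.953969.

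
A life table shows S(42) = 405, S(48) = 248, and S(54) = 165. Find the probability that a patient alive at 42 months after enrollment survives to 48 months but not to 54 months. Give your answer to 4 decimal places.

This is the probability of reaching 48 but not 54, conditional on being alive at 42: (S(48) − S(54)) / S(42).
= (248 − 165) / 405 = 83 / 405 = 0.204938.

0.2049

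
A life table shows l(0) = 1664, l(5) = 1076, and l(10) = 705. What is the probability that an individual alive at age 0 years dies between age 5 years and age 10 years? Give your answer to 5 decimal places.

This is the probability of reaching 5 but not 10, conditional on being alive at 0: (l(5) − l(10)) / l(0).
= (1076 − 705) / 1664 = 371 / 1664 = 0.222957.

0.22296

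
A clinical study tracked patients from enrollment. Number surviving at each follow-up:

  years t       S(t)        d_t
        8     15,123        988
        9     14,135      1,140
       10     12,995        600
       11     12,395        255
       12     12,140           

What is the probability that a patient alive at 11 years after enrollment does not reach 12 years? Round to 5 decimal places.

0.02057

P(die before 12 | alive at 11) = 1 − S(12)/S(11) = 1 − 12,140/12,395 = (255)/12,395 = 0.020573.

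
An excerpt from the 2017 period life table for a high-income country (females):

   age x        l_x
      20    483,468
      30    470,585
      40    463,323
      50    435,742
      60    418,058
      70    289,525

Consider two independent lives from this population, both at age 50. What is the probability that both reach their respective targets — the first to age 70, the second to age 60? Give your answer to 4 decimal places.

0.6375

p₁ = l_70/l_50 = 289,525/435,742 = 0.664441; p₂ = l_60/l_50 = 418,058/435,742 = 0.959416.
P(both) = p₁ × p₂ = 0.664441 × 0.959416 = 0.637475.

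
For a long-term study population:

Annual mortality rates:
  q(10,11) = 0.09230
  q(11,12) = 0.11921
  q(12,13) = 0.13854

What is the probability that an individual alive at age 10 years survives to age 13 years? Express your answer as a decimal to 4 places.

0.6887

Survival from 10 to 13 is the product of surviving each interval: (1 − 0.09230) × (1 − 0.11921) × (1 − 0.13854).
= 0.90770 × 0.88079 × 0.86146 = 0.688731.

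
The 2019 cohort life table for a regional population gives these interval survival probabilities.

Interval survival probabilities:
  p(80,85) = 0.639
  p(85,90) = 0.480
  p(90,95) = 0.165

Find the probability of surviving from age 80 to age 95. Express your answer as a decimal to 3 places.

Chaining the interval survival probabilities: 0.639 × 0.480 × 0.165.
= 0.050609.

0.051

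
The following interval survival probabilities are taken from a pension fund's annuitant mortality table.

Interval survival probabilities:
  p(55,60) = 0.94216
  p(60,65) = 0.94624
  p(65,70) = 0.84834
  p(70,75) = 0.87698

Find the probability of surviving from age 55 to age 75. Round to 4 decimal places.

0.6633

Survival from 55 to 75 is the product of surviving each interval: 0.94216 × 0.94624 × 0.84834 × 0.87698.
= 0.663263.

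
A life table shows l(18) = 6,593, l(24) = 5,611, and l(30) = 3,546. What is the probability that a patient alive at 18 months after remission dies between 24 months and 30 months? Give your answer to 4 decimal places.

0.3132

This is the probability of reaching 24 but not 30, conditional on being alive at 18: (l(24) − l(30)) / l(18).
= (5,611 − 3,546) / 6,593 = 2,065 / 6,593 = 0.313211.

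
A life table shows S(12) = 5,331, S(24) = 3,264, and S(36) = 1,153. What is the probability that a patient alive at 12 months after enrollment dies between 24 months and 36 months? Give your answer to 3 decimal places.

0.396

This is the probability of reaching 24 but not 36, conditional on being alive at 12: (S(24) − S(36)) / S(12).
= (3,264 − 1,153) / 5,331 = 2,111 / 5,331 = 0.395986.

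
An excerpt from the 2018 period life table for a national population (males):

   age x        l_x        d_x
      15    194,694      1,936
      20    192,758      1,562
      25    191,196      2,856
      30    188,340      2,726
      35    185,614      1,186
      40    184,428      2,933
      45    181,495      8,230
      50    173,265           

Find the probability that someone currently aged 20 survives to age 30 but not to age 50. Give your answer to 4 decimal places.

We want 10|20q20 = (l_30 − l_50)/l_20.
This is the probability of reaching 30 but not 50, conditional on being alive at 20: (l_30 − l_50) / l_20.
= (188,340 − 173,265) / 192,758 = 15,075 / 192,758 = 0.078207.

0.0782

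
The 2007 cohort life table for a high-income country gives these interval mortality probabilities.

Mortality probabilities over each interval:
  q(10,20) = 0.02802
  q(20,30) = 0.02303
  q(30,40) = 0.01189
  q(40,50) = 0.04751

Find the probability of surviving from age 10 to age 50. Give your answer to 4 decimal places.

Survival from 10 to 50 is the product of surviving each interval: (1 − 0.02802) × (1 − 0.02303) × (1 − 0.01189) × (1 − 0.04751).
= 0.97198 × 0.97697 × 0.98811 × 0.95249 = 0.893726.

0.8937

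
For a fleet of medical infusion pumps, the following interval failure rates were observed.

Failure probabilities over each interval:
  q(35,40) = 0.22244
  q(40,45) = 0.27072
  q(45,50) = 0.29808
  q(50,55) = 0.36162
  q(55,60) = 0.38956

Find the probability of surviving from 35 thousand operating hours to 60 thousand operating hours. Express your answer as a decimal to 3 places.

Chaining the interval survival probabilities: (1 − 0.22244) × (1 − 0.27072) × (1 − 0.29808) × (1 − 0.36162) × (1 − 0.38956).
= 0.77756 × 0.72928 × 0.70192 × 0.63838 × 0.61044 = 0.155109.

0.155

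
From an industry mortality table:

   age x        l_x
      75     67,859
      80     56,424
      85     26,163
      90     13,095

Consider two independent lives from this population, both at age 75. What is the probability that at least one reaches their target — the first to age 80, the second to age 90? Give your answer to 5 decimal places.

0.86401

p₁ = l_80/l_75 = 56,424/67,859 = 0.831489; p₂ = l_90/l_75 = 13,095/67,859 = 0.192974.
P(at least one) = 1 − (1−p₁)(1−p₂) = 1 − 0.168511 × 0.807026 = 0.864007.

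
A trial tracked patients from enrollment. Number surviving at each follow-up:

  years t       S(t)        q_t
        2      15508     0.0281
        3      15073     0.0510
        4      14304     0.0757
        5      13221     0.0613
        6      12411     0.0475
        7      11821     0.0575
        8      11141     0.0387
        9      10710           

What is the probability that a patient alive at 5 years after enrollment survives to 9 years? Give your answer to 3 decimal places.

The conditional survival probability is S(9)/S(5) = 10710/13221 = 0.810075.

0.810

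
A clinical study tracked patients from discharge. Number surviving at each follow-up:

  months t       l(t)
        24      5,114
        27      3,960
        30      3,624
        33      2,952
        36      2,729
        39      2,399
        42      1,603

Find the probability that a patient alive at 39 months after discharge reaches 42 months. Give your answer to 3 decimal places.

0.668

The conditional survival probability is l(42)/l(39) = 1,603/2,399 = 0.668195.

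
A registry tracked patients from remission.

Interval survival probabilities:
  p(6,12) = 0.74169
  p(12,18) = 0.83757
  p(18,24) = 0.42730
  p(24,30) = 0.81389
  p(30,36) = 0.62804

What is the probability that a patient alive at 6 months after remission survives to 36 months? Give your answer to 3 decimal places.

The overall survival probability is 0.74169 × 0.83757 × 0.42730 × 0.81389 × 0.62804.
= 0.135684.

0.136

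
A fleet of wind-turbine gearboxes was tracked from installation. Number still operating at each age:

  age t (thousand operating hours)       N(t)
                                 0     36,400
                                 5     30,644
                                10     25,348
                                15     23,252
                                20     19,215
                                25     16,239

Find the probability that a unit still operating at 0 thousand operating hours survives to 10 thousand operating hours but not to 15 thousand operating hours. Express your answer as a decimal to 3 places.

This is the probability of reaching 10 but not 15, conditional on being operational at 0: (N(10) − N(15)) / N(0).
= (25,348 − 23,252) / 36,400 = 2,096 / 36,400 = 0.057582.

0.058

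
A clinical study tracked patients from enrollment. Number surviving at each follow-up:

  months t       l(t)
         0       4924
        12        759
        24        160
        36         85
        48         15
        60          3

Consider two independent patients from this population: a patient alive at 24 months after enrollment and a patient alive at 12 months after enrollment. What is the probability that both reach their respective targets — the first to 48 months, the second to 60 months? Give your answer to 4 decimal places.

p₁ = l(48)/l(24) = 15/160 = 0.093750; p₂ = l(60)/l(12) = 3/759 = 0.003953.
P(both) = p₁ × p₂ = 0.093750 × 0.003953 = 0.000371.

0.0004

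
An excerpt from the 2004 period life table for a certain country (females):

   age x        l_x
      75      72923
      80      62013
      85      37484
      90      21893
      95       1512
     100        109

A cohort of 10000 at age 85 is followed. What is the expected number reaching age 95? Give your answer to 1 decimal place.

403.4

The relevant probability is 1512/37484 = 0.040337.
Expected number = 10000 × 0.040337 = 403.4.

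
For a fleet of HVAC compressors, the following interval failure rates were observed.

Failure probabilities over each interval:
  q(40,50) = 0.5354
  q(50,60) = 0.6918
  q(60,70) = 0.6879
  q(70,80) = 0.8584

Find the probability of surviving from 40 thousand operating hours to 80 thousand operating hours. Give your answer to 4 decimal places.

0.0063

Chaining the interval survival probabilities: (1 − 0.5354) × (1 − 0.6918) × (1 − 0.6879) × (1 − 0.8584).
= 0.4646 × 0.3082 × 0.3121 × 0.1416 = 0.006328.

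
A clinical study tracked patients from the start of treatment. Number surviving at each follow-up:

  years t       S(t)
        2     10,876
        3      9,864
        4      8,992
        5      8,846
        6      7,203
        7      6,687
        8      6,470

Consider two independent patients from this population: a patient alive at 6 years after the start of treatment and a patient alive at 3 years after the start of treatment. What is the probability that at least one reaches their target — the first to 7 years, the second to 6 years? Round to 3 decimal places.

p₁ = S(7)/S(6) = 6,687/7,203 = 0.928363; p₂ = S(6)/S(3) = 7,203/9,864 = 0.730231.
P(at least one) = 1 − (1−p₁)(1−p₂) = 1 − 0.071637 × 0.269769 = 0.980675.

0.981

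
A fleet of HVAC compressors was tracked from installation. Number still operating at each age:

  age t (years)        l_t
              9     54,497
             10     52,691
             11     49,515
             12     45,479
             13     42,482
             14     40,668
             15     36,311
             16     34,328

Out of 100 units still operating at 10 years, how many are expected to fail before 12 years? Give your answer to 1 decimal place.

The relevant probability is 1 − 45,479/52,691 = 0.136873.
Expected number = 100 × 0.136873 = 13.7.

13.7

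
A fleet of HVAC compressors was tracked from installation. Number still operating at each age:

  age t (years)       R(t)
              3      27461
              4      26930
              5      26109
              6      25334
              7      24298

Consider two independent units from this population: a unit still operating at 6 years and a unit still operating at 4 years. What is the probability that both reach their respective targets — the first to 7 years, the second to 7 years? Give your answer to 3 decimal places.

0.865

p₁ = R(7)/R(6) = 24298/25334 = 0.959106; p₂ = R(7)/R(4) = 24298/26930 = 0.902265.
P(both) = p₁ × p₂ = 0.959106 × 0.902265 = 0.865368.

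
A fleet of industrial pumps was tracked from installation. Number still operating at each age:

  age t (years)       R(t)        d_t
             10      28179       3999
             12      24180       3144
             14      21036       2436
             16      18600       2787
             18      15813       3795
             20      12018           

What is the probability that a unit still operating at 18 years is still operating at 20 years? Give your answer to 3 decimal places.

The conditional survival probability is R(20)/R(18) = 12018/15813 = 0.760008.

0.760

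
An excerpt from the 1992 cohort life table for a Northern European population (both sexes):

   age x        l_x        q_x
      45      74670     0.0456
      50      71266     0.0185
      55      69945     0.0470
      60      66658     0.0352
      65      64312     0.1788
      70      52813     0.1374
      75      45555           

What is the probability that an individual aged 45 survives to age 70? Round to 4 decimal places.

The conditional survival probability is l_70/l_45 = 52813/74670 = 0.707285.

0.7073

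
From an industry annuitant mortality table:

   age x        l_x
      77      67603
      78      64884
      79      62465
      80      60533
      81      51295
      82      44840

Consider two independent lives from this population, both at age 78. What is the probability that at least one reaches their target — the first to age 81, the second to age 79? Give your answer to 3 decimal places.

0.992

p₁ = l_81/l_78 = 51295/64884 = 0.790565; p₂ = l_79/l_78 = 62465/64884 = 0.962718.
P(at least one) = 1 − (1−p₁)(1−p₂) = 1 − 0.209435 × 0.037282 = 0.992192.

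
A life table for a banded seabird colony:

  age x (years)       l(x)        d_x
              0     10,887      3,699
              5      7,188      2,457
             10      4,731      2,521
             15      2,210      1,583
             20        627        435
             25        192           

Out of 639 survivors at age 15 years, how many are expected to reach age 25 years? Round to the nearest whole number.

The relevant probability is 192/2,210 = 0.086878.
Expected number = 639 × 0.086878 = 56.

56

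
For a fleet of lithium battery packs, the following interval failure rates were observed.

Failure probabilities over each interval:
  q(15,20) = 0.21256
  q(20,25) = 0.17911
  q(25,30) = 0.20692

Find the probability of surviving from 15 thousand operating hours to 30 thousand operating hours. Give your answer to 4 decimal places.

The overall survival probability is (1 − 0.21256) × (1 − 0.17911) × (1 − 0.20692).
= 0.78744 × 0.82089 × 0.79308 = 0.512648.

0.5126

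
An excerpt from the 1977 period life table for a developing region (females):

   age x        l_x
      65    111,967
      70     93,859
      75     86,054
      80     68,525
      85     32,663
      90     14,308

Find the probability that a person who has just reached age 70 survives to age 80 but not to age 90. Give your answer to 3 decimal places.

This is the probability of reaching 80 but not 90, conditional on being alive at 70: (l_80 − l_90) / l_70.
= (68,525 − 14,308) / 93,859 = 54,217 / 93,859 = 0.577643.

0.578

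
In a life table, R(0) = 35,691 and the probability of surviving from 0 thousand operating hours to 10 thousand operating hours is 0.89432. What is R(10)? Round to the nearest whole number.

R(10) = R(0) × p = 35,691 × 0.89432 = 31919.

31919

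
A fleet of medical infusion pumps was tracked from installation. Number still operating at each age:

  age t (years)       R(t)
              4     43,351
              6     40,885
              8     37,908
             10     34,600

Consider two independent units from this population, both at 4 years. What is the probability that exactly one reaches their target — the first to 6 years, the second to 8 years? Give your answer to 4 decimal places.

p₁ = R(6)/R(4) = 40,885/43,351 = 0.943115; p₂ = R(8)/R(4) = 37,908/43,351 = 0.874443.
P(exactly one) = p₁(1−p₂) + (1−p₁)p₂ = 0.118415 + 0.049743 = 0.168157.

0.1682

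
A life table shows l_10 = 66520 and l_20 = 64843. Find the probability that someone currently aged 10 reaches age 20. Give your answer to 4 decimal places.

We want 10p10 = l_20/l_10.
The conditional survival probability is l_20/l_10 = 64843/66520 = 0.974790.

0.9748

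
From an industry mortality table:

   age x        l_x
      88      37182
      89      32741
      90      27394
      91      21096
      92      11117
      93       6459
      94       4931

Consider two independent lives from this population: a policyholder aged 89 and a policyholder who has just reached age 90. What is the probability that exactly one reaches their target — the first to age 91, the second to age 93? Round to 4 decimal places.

0.5763

p₁ = l_91/l_89 = 21096/32741 = 0.644330; p₂ = l_93/l_90 = 6459/27394 = 0.235782.
P(exactly one) = p₁(1−p₂) + (1−p₁)p₂ = 0.492409 + 0.083861 = 0.576269.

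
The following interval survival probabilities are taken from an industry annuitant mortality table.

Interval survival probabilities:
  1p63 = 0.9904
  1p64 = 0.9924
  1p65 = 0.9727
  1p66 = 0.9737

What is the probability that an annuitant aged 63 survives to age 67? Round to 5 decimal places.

0.93090

Chaining the interval survival probabilities: 0.9904 × 0.9924 × 0.9727 × 0.9737.
= 0.930897.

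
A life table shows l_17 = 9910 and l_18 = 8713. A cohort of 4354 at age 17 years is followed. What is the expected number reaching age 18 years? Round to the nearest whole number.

The relevant probability is 8713/9910 = 0.879213.
Expected number = 4354 × 0.879213 = 3828.

3828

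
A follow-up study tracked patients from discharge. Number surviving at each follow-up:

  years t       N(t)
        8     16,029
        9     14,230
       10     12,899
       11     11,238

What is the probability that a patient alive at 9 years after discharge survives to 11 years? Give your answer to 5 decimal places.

The conditional survival probability is N(11)/N(9) = 11,238/14,230 = 0.789740.

0.78974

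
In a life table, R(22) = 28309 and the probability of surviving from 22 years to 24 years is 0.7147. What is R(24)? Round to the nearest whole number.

R(24) = R(22) × p = 28309 × 0.7147 = 20232.

20232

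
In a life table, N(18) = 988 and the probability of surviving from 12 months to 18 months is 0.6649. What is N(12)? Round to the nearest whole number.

N(12) = N(18) / p = 988 / 0.6649 = 1486.

1486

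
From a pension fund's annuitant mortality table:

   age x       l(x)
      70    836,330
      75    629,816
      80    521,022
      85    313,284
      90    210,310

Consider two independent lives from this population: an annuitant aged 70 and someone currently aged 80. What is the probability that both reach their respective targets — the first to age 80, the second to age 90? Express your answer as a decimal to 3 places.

0.251

p₁ = l(80)/l(70) = 521,022/836,330 = 0.622986; p₂ = l(90)/l(80) = 210,310/521,022 = 0.403649.
P(both) = p₁ × p₂ = 0.622986 × 0.403649 = 0.251468.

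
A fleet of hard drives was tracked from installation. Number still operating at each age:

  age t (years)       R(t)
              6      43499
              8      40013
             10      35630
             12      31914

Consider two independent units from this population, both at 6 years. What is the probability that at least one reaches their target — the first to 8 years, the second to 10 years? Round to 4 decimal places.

p₁ = R(8)/R(6) = 40013/43499 = 0.919860; p₂ = R(10)/R(6) = 35630/43499 = 0.819099.
P(at least one) = 1 − (1−p₁)(1−p₂) = 1 − 0.080140 × 0.180901 = 0.985503.

0.9855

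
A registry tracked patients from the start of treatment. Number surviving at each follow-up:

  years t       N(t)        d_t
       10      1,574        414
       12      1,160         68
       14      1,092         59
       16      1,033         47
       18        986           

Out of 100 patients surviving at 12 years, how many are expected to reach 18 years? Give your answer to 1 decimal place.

The relevant probability is 986/1,160 = 0.850000.
Expected number = 100 × 0.850000 = 85.0.

85.0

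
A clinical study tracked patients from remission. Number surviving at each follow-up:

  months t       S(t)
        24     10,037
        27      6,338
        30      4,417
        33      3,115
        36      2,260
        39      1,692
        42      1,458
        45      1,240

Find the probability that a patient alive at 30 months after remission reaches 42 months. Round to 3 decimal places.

0.330

The conditional survival probability is S(42)/S(30) = 1,458/4,417 = 0.330088.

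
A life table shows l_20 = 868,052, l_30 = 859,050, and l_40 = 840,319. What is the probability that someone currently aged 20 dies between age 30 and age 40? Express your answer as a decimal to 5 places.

We want 10|10q20 = (l_30 − l_40)/l_20.
This is the probability of reaching 30 but not 40, conditional on being alive at 20: (l_30 − l_40) / l_20.
= (859,050 − 840,319) / 868,052 = 18,731 / 868,052 = 0.021578.

0.02158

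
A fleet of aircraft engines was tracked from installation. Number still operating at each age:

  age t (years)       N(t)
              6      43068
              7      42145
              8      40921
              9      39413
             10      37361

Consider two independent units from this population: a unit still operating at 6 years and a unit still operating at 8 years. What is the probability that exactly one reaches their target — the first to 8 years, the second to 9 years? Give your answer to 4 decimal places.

0.0830

p₁ = N(8)/N(6) = 40921/43068 = 0.950149; p₂ = N(9)/N(8) = 39413/40921 = 0.963149.
P(exactly one) = p₁(1−p₂) + (1−p₁)p₂ = 0.035014 + 0.048014 = 0.083028.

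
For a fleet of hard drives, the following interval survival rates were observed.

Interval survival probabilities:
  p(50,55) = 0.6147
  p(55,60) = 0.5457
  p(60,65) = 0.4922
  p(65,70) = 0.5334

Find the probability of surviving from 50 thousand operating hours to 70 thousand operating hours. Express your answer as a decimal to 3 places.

0.088

The overall survival probability is 0.6147 × 0.5457 × 0.4922 × 0.5334.
= 0.088067.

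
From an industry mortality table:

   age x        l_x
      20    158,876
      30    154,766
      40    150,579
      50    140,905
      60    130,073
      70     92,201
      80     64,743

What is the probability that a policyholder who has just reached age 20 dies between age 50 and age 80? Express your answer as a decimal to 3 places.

This is the probability of reaching 50 but not 80, conditional on being alive at 20: (l_50 − l_80) / l_20.
= (140,905 − 64,743) / 158,876 = 76,162 / 158,876 = 0.479380.

0.479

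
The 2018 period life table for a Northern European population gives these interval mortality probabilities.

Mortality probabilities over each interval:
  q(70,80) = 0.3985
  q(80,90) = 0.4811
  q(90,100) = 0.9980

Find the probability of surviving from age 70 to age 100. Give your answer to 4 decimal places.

The overall survival probability is (1 − 0.3985) × (1 − 0.4811) × (1 − 0.9980).
= 0.6015 × 0.5189 × 0.0020 = 0.000624.

0.0006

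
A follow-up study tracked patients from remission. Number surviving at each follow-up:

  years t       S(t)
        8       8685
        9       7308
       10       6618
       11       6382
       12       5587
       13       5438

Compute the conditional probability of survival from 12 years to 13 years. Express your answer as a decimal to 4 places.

The conditional survival probability is S(13)/S(12) = 5438/5587 = 0.973331.

0.9733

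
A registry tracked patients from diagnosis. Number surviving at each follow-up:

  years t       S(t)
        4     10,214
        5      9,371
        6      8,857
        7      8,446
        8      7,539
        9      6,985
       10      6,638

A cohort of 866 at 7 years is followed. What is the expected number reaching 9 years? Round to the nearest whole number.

The relevant probability is 6,985/8,446 = 0.827019.
Expected number = 866 × 0.827019 = 716.

716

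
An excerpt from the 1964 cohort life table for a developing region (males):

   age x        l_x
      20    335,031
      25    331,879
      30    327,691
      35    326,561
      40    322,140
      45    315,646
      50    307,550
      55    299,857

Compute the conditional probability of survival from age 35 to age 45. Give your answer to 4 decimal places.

The conditional survival probability is l_45/l_35 = 315,646/326,561 = 0.966576.

0.9666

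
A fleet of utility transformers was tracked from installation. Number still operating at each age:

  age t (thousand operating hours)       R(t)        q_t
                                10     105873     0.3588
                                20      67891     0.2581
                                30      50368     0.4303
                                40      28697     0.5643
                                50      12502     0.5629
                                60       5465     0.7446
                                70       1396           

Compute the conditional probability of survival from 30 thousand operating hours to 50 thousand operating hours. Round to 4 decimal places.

0.2482

The conditional survival probability is R(50)/R(30) = 12502/50368 = 0.248213.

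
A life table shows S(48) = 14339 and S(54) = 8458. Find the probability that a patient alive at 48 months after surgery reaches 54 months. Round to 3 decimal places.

0.590

The conditional survival probability is S(54)/S(48) = 8458/14339 = 0.589860.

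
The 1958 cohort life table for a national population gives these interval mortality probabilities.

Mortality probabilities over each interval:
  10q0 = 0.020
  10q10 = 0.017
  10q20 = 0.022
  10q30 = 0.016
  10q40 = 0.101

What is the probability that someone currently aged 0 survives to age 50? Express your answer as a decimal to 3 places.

Survival from 0 to 50 is the product of surviving each interval: (1 − 0.020) × (1 − 0.017) × (1 − 0.022) × (1 − 0.016) × (1 − 0.101).
= 0.980 × 0.983 × 0.978 × 0.984 × 0.899 = 0.833438.

0.833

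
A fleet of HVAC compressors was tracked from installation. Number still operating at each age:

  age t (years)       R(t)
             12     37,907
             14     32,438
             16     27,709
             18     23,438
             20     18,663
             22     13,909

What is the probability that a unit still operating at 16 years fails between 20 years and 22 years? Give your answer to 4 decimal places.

0.1716

This is the probability of reaching 20 but not 22, conditional on being operational at 16: (R(20) − R(22)) / R(16).
= (18,663 − 13,909) / 27,709 = 4,754 / 27,709 = 0.171569.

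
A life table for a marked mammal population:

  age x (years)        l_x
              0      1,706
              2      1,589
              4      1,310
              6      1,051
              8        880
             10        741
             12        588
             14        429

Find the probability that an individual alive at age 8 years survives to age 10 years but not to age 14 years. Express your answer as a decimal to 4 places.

0.3545

This is the probability of reaching 10 but not 14, conditional on being alive at 8: (l_10 − l_14) / l_8.
= (741 − 429) / 880 = 312 / 880 = 0.354545.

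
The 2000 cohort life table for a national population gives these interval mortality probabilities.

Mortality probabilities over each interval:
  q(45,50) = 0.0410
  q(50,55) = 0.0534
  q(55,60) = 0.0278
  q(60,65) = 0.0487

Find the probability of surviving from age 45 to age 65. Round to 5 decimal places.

0.83957

P(survive 45→65) = (1 − 0.0410) × (1 − 0.0534) × (1 − 0.0278) × (1 − 0.0487).
= 0.9590 × 0.9466 × 0.9722 × 0.9513 = 0.839573.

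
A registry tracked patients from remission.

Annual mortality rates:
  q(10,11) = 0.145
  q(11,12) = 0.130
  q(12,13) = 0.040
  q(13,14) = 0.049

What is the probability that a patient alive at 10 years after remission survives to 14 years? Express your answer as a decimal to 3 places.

Survival from 10 to 14 is the product of surviving each interval: (1 − 0.145) × (1 − 0.130) × (1 − 0.040) × (1 − 0.049).
= 0.855 × 0.870 × 0.960 × 0.951 = 0.679105.

0.679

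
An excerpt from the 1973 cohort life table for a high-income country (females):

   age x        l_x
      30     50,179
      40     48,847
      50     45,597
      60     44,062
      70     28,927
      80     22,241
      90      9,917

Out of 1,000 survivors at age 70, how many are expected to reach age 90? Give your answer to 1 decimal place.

The relevant probability is 9,917/28,927 = 0.342828.
Expected number = 1,000 × 0.342828 = 342.8.

342.8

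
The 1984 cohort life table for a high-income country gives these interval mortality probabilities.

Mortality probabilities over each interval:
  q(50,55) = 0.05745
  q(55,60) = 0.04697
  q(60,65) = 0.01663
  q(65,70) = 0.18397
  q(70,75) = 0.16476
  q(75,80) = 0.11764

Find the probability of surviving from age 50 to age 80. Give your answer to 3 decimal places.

0.531

The overall survival probability is (1 − 0.05745) × (1 − 0.04697) × (1 − 0.01663) × (1 − 0.18397) × (1 − 0.16476) × (1 − 0.11764).
= 0.94255 × 0.95303 × 0.98337 × 0.81603 × 0.83524 × 0.88236 = 0.531240.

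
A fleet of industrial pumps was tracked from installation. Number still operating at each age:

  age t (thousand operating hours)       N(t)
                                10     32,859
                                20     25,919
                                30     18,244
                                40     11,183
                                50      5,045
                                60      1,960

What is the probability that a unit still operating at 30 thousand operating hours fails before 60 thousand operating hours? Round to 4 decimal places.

P(fail before 60 | operational at 30) = 1 − N(60)/N(30) = 1 − 1,960/18,244 = (16,284)/18,244 = 0.892567.

0.8926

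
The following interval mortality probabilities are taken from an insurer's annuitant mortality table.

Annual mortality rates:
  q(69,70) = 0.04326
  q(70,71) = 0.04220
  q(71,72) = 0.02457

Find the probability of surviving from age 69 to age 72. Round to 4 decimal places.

The overall survival probability is (1 − 0.04326) × (1 − 0.04220) × (1 − 0.02457).
= 0.95674 × 0.95780 × 0.97543 = 0.893850.

0.8939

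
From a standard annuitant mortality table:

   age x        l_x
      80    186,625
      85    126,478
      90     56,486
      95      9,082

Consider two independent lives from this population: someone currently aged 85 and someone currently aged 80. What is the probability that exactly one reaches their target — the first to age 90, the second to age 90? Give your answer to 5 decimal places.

p₁ = l_90/l_85 = 56,486/126,478 = 0.446607; p₂ = l_90/l_80 = 56,486/186,625 = 0.302671.
P(exactly one) = p₁(1−p₂) + (1−p₁)p₂ = 0.311432 + 0.167496 = 0.478928.

0.47893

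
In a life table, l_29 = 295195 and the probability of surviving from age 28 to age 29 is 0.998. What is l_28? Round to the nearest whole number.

295787

l_28 = l_29 / p = 295195 / 0.998 = 295787.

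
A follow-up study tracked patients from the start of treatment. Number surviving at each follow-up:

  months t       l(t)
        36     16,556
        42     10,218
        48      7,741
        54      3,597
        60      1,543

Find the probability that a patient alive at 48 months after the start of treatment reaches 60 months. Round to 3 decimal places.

0.199

The conditional survival probability is l(60)/l(48) = 1,543/7,741 = 0.199328.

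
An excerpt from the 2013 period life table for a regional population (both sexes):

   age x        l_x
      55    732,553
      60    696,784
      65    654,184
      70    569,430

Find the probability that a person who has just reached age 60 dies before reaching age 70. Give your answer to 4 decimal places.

P(die before 70 | alive at 60) = 1 − l_70/l_60 = 1 − 569,430/696,784 = (127,354)/696,784 = 0.182774.

0.1828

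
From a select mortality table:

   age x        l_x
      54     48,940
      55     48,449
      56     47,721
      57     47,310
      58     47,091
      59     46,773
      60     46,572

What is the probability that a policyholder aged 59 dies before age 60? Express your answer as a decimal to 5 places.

P(die before 60 | alive at 59) = 1 − l_60/l_59 = 1 − 46,572/46,773 = (201)/46,773 = 0.004297.

0.00430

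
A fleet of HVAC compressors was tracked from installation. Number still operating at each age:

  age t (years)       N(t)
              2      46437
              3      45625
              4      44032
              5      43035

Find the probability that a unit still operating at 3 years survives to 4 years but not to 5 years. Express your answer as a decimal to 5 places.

This is the probability of reaching 4 but not 5, conditional on being operational at 3: (N(4) − N(5)) / N(3).
= (44032 − 43035) / 45625 = 997 / 45625 = 0.021852.

0.02185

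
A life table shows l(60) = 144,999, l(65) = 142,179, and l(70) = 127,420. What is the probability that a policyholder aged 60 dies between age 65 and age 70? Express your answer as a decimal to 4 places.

0.1018

This is the probability of reaching 65 but not 70, conditional on being alive at 60: (l(65) − l(70)) / l(60).
= (142,179 − 127,420) / 144,999 = 14,759 / 144,999 = 0.101787.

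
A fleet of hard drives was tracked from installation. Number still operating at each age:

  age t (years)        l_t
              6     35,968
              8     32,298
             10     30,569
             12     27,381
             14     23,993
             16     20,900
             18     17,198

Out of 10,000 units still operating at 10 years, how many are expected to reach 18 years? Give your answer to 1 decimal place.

The relevant probability is 17,198/30,569 = 0.562596.
Expected number = 10,000 × 0.562596 = 5626.0.

5626.0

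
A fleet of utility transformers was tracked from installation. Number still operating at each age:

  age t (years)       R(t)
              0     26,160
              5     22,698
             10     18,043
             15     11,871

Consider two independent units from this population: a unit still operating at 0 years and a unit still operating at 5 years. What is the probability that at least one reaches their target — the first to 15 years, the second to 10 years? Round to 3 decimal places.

0.888

p₁ = R(15)/R(0) = 11,871/26,160 = 0.453784; p₂ = R(10)/R(5) = 18,043/22,698 = 0.794916.
P(at least one) = 1 − (1−p₁)(1−p₂) = 1 − 0.546216 × 0.205084 = 0.887980.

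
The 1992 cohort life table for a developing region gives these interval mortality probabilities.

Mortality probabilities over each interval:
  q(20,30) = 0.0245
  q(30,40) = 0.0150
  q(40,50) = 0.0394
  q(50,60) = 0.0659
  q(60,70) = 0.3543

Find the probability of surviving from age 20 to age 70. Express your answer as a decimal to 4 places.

P(survive 20→70) = (1 − 0.0245) × (1 − 0.0150) × (1 − 0.0394) × (1 − 0.0659) × (1 − 0.3543).
= 0.9755 × 0.9850 × 0.9606 × 0.9341 × 0.6457 = 0.556712.

0.5567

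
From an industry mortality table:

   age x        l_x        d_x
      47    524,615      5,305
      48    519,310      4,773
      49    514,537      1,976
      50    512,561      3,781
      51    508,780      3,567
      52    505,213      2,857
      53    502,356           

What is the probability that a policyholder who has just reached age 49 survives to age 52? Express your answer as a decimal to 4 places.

0.9819

We want 3p49 = l_52/l_49.
The conditional survival probability is l_52/l_49 = 505,213/514,537 = 0.981879.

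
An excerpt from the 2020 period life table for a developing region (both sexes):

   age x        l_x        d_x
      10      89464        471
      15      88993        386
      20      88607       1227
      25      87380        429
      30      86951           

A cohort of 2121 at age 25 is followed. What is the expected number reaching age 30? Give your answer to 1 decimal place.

2110.6

The relevant probability is 86951/87380 = 0.995090.
Expected number = 2121 × 0.995090 = 2110.6.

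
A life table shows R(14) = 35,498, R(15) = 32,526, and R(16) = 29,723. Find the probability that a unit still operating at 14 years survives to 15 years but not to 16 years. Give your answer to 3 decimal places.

0.079

This is the probability of reaching 15 but not 16, conditional on being operational at 14: (R(15) − R(16)) / R(14).
= (32,526 − 29,723) / 35,498 = 2,803 / 35,498 = 0.078962.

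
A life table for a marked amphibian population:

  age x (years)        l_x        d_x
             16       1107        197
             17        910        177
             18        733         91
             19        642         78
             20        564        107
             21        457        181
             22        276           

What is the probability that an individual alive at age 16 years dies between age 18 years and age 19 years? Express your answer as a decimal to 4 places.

This is the probability of reaching 18 but not 19, conditional on being alive at 16: (l_18 − l_19) / l_16.
= (733 − 642) / 1107 = 91 / 1107 = 0.082204.

0.0822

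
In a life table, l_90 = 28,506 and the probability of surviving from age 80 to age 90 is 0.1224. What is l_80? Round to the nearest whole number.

232892

l_80 = l_90 / p = 28,506 / 0.1224 = 232892.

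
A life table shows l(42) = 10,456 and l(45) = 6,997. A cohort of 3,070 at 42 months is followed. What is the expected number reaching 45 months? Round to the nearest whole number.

2054

The relevant probability is 6,997/10,456 = 0.669185.
Expected number = 3,070 × 0.669185 = 2054.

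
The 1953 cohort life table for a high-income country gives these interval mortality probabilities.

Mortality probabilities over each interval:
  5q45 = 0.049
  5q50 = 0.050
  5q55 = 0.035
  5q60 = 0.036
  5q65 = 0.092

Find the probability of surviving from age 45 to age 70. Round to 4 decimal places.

The overall survival probability is (1 − 0.049) × (1 − 0.050) × (1 − 0.035) × (1 − 0.036) × (1 − 0.092).
= 0.951 × 0.950 × 0.965 × 0.964 × 0.908 = 0.763123.

0.7631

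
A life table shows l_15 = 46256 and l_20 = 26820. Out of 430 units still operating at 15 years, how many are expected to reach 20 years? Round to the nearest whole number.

249

The relevant probability is 26820/46256 = 0.579817.
Expected number = 430 × 0.579817 = 249.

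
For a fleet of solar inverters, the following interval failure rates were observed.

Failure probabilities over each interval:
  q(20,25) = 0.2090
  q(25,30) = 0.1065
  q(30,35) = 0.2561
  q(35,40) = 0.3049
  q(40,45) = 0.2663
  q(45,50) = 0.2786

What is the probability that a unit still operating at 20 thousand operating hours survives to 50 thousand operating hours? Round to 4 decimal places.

0.1934

Survival from 20 to 50 is the product of surviving each interval: (1 − 0.2090) × (1 − 0.1065) × (1 − 0.2561) × (1 − 0.3049) × (1 − 0.2663) × (1 − 0.2786).
= 0.7910 × 0.8935 × 0.7439 × 0.6951 × 0.7337 × 0.7214 = 0.193432.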